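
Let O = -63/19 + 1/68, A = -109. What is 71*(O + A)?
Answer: -10301603/1292 ≈ -7973.4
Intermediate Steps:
O = -4265/1292 (O = -63*1/19 + 1*(1/68) = -63/19 + 1/68 = -4265/1292 ≈ -3.3011)
71*(O + A) = 71*(-4265/1292 - 109) = 71*(-145093/1292) = -10301603/1292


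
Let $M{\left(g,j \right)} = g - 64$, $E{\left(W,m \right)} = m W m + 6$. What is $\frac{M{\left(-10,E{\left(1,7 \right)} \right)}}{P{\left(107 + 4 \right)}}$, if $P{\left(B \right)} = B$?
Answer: $- \frac{2}{3} \approx -0.66667$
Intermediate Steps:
$E{\left(W,m \right)} = 6 + W m^{2}$ ($E{\left(W,m \right)} = W m m + 6 = W m^{2} + 6 = 6 + W m^{2}$)
$M{\left(g,j \right)} = -64 + g$
$\frac{M{\left(-10,E{\left(1,7 \right)} \right)}}{P{\left(107 + 4 \right)}} = \frac{-64 - 10}{107 + 4} = - \frac{74}{111} = \left(-74\right) \frac{1}{111} = - \frac{2}{3}$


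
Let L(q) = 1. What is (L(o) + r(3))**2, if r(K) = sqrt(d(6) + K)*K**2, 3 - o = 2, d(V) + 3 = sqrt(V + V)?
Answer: (1 + 9*sqrt(2)*3**(1/4))**2 ≈ 315.09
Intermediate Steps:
d(V) = -3 + sqrt(2)*sqrt(V) (d(V) = -3 + sqrt(V + V) = -3 + sqrt(2*V) = -3 + sqrt(2)*sqrt(V))
o = 1 (o = 3 - 1*2 = 3 - 2 = 1)
r(K) = K**2*sqrt(-3 + K + 2*sqrt(3)) (r(K) = sqrt((-3 + sqrt(2)*sqrt(6)) + K)*K**2 = sqrt((-3 + 2*sqrt(3)) + K)*K**2 = sqrt(-3 + K + 2*sqrt(3))*K**2 = K**2*sqrt(-3 + K + 2*sqrt(3)))
(L(o) + r(3))**2 = (1 + 3**2*sqrt(-3 + 3 + 2*sqrt(3)))**2 = (1 + 9*sqrt(2*sqrt(3)))**2 = (1 + 9*(sqrt(2)*3**(1/4)))**2 = (1 + 9*sqrt(2)*3**(1/4))**2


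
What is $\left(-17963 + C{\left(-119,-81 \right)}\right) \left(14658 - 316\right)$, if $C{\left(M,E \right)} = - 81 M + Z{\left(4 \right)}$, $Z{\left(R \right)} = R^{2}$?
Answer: $-119153336$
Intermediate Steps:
$C{\left(M,E \right)} = 16 - 81 M$ ($C{\left(M,E \right)} = - 81 M + 4^{2} = - 81 M + 16 = 16 - 81 M$)
$\left(-17963 + C{\left(-119,-81 \right)}\right) \left(14658 - 316\right) = \left(-17963 + \left(16 - -9639\right)\right) \left(14658 - 316\right) = \left(-17963 + \left(16 + 9639\right)\right) 14342 = \left(-17963 + 9655\right) 14342 = \left(-8308\right) 14342 = -119153336$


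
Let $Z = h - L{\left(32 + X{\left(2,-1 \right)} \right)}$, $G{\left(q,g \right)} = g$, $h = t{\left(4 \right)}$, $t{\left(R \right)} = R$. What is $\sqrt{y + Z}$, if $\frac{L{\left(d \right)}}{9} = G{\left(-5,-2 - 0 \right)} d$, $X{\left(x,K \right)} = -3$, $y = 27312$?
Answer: $\sqrt{27838} \approx 166.85$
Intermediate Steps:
$h = 4$
$L{\left(d \right)} = - 18 d$ ($L{\left(d \right)} = 9 \left(-2 - 0\right) d = 9 \left(-2 + 0\right) d = 9 \left(- 2 d\right) = - 18 d$)
$Z = 526$ ($Z = 4 - - 18 \left(32 - 3\right) = 4 - \left(-18\right) 29 = 4 - -522 = 4 + 522 = 526$)
$\sqrt{y + Z} = \sqrt{27312 + 526} = \sqrt{27838}$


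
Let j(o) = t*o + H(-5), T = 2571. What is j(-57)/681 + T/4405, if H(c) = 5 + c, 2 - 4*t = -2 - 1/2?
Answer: 3915681/7999480 ≈ 0.48949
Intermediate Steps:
t = 9/8 (t = ½ - (-2 - 1/2)/4 = ½ - (-2 - 1*½)/4 = ½ - (-2 - ½)/4 = ½ - ¼*(-5/2) = ½ + 5/8 = 9/8 ≈ 1.1250)
j(o) = 9*o/8 (j(o) = 9*o/8 + (5 - 5) = 9*o/8 + 0 = 9*o/8)
j(-57)/681 + T/4405 = ((9/8)*(-57))/681 + 2571/4405 = -513/8*1/681 + 2571*(1/4405) = -171/1816 + 2571/4405 = 3915681/7999480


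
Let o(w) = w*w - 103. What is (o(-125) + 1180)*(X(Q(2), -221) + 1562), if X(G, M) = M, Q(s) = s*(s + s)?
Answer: 22397382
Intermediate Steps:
o(w) = -103 + w² (o(w) = w² - 103 = -103 + w²)
Q(s) = 2*s² (Q(s) = s*(2*s) = 2*s²)
(o(-125) + 1180)*(X(Q(2), -221) + 1562) = ((-103 + (-125)²) + 1180)*(-221 + 1562) = ((-103 + 15625) + 1180)*1341 = (15522 + 1180)*1341 = 16702*1341 = 22397382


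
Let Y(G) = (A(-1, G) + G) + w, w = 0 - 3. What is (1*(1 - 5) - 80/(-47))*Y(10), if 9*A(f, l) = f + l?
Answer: -864/47 ≈ -18.383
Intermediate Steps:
A(f, l) = f/9 + l/9 (A(f, l) = (f + l)/9 = f/9 + l/9)
w = -3
Y(G) = -28/9 + 10*G/9 (Y(G) = (((⅑)*(-1) + G/9) + G) - 3 = ((-⅑ + G/9) + G) - 3 = (-⅑ + 10*G/9) - 3 = -28/9 + 10*G/9)
(1*(1 - 5) - 80/(-47))*Y(10) = (1*(1 - 5) - 80/(-47))*(-28/9 + (10/9)*10) = (1*(-4) - 80*(-1/47))*(-28/9 + 100/9) = (-4 + 80/47)*8 = -108/47*8 = -864/47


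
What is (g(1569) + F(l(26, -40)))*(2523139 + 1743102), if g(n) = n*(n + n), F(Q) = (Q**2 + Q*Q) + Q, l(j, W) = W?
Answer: 21018412742362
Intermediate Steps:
F(Q) = Q + 2*Q**2 (F(Q) = (Q**2 + Q**2) + Q = 2*Q**2 + Q = Q + 2*Q**2)
g(n) = 2*n**2 (g(n) = n*(2*n) = 2*n**2)
(g(1569) + F(l(26, -40)))*(2523139 + 1743102) = (2*1569**2 - 40*(1 + 2*(-40)))*(2523139 + 1743102) = (2*2461761 - 40*(1 - 80))*4266241 = (4923522 - 40*(-79))*4266241 = (4923522 + 3160)*4266241 = 4926682*4266241 = 21018412742362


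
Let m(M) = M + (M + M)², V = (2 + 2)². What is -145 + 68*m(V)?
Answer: 70575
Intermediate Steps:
V = 16 (V = 4² = 16)
m(M) = M + 4*M² (m(M) = M + (2*M)² = M + 4*M²)
-145 + 68*m(V) = -145 + 68*(16*(1 + 4*16)) = -145 + 68*(16*(1 + 64)) = -145 + 68*(16*65) = -145 + 68*1040 = -145 + 70720 = 70575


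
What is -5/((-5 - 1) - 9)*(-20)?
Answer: -20/3 ≈ -6.6667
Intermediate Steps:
-5/((-5 - 1) - 9)*(-20) = -5/(-6 - 9)*(-20) = -5/(-15)*(-20) = -5*(-1/15)*(-20) = (⅓)*(-20) = -20/3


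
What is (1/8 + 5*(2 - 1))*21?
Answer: 861/8 ≈ 107.63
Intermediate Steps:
(1/8 + 5*(2 - 1))*21 = (1/8 + 5*1)*21 = (1/8 + 5)*21 = (41/8)*21 = 861/8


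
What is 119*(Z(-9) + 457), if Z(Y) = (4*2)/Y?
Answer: 488495/9 ≈ 54277.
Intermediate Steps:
Z(Y) = 8/Y
119*(Z(-9) + 457) = 119*(8/(-9) + 457) = 119*(8*(-1/9) + 457) = 119*(-8/9 + 457) = 119*(4105/9) = 488495/9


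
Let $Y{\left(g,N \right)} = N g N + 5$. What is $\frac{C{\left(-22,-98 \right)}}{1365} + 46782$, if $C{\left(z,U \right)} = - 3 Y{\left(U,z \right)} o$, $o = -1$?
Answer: $\frac{21238383}{455} \approx 46678.0$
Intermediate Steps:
$Y{\left(g,N \right)} = 5 + g N^{2}$ ($Y{\left(g,N \right)} = g N^{2} + 5 = 5 + g N^{2}$)
$C{\left(z,U \right)} = 15 + 3 U z^{2}$ ($C{\left(z,U \right)} = - 3 \left(5 + U z^{2}\right) \left(-1\right) = \left(-15 - 3 U z^{2}\right) \left(-1\right) = 15 + 3 U z^{2}$)
$\frac{C{\left(-22,-98 \right)}}{1365} + 46782 = \frac{15 + 3 \left(-98\right) \left(-22\right)^{2}}{1365} + 46782 = \left(15 + 3 \left(-98\right) 484\right) \frac{1}{1365} + 46782 = \left(15 - 142296\right) \frac{1}{1365} + 46782 = \left(-142281\right) \frac{1}{1365} + 46782 = - \frac{47427}{455} + 46782 = \frac{21238383}{455}$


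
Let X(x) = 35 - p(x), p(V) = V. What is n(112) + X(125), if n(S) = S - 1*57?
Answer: -35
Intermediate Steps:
n(S) = -57 + S (n(S) = S - 57 = -57 + S)
X(x) = 35 - x
n(112) + X(125) = (-57 + 112) + (35 - 1*125) = 55 + (35 - 125) = 55 - 90 = -35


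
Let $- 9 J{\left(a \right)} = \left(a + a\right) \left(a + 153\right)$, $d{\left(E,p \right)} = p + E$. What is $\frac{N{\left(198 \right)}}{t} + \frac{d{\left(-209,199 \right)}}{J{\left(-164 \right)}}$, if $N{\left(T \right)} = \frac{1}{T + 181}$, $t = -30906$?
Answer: $\frac{263550013}{10565463348} \approx 0.024944$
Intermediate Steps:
$N{\left(T \right)} = \frac{1}{181 + T}$
$d{\left(E,p \right)} = E + p$
$J{\left(a \right)} = - \frac{2 a \left(153 + a\right)}{9}$ ($J{\left(a \right)} = - \frac{\left(a + a\right) \left(a + 153\right)}{9} = - \frac{2 a \left(153 + a\right)}{9}$)
$\frac{N{\left(198 \right)}}{t} + \frac{d{\left(-209,199 \right)}}{J{\left(-164 \right)}} = \frac{1}{\left(181 + 198\right) \left(-30906\right)} + \frac{-209 + 199}{\left(- \frac{2}{9}\right) \left(-164\right) \left(153 - 164\right)} = \frac{1}{379} \left(- \frac{1}{30906}\right) - \frac{10}{\left(- \frac{2}{9}\right) \left(-164\right) \left(-11\right)} = \frac{1}{379} \left(- \frac{1}{30906}\right) - \frac{10}{- \frac{3608}{9}} = - \frac{1}{11713374} - - \frac{45}{1804} = - \frac{1}{11713374} + \frac{45}{1804} = \frac{263550013}{10565463348}$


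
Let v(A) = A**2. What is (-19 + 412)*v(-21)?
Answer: 173313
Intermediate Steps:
(-19 + 412)*v(-21) = (-19 + 412)*(-21)**2 = 393*441 = 173313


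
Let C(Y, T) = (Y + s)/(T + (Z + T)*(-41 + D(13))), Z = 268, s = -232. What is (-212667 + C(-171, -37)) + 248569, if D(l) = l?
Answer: 233542913/6505 ≈ 35902.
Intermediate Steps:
C(Y, T) = (-232 + Y)/(-7504 - 27*T) (C(Y, T) = (Y - 232)/(T + (268 + T)*(-41 + 13)) = (-232 + Y)/(T + (268 + T)*(-28)) = (-232 + Y)/(T + (-7504 - 28*T)) = (-232 + Y)/(-7504 - 27*T))
(-212667 + C(-171, -37)) + 248569 = (-212667 + (232 - 1*(-171))/(7504 + 27*(-37))) + 248569 = (-212667 + (232 + 171)/(7504 - 999)) + 248569 = (-212667 + 403/6505) + 248569 = -1383398432/6505 + 248569 = 233542913/6505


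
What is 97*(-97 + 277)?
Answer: 17460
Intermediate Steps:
97*(-97 + 277) = 97*180 = 17460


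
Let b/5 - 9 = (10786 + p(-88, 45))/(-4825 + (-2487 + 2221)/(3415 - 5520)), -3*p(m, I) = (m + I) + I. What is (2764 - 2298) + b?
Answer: 15229151447/30469077 ≈ 499.82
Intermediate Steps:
p(m, I) = -2*I/3 - m/3 (p(m, I) = -((m + I) + I)/3 = -((I + m) + I)/3 = -(m + 2*I)/3 = -2*I/3 - m/3)
b = 1030561565/30469077 (b = 45 + 5*((10786 + (-⅔*45 - ⅓*(-88)))/(-4825 + (-2487 + 2221)/(3415 - 5520))) = 45 + 5*((10786 + (-30 + 88/3))/(-4825 - 266/(-2105))) = 45 + 5*((10786 - ⅔)/(-4825 - 266*(-1/2105))) = 45 + 5*(32356/(3*(-4825 + 266/2105))) = 45 + 5*(32356/(3*(-10156359/2105))) = 45 + 5*((32356/3)*(-2105/10156359)) = 45 + 5*(-68109380/30469077) = 45 - 340546900/30469077 = 1030561565/30469077 ≈ 33.823)
(2764 - 2298) + b = (2764 - 2298) + 1030561565/30469077 = 466 + 1030561565/30469077 = 15229151447/30469077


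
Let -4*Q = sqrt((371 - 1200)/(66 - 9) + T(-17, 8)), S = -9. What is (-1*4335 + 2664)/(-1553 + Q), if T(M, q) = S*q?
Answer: 2366697456/2199574741 - 6684*I*sqrt(281181)/2199574741 ≈ 1.076 - 0.0016114*I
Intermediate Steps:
T(M, q) = -9*q
Q = -I*sqrt(281181)/228 (Q = -sqrt((371 - 1200)/(66 - 9) - 9*8)/4 = -sqrt(-829/57 - 72)/4 = -I*sqrt(281181)/228 ≈ -2.3257*I)
(-1*4335 + 2664)/(-1553 + Q) = (-1*4335 + 2664)/(-1553 - I*sqrt(281181)/228) = (-4335 + 2664)/(-1553 - I*sqrt(281181)/228) = -1671/(-1553 - I*sqrt(281181)/228)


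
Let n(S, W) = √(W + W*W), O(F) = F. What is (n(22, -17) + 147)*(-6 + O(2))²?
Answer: 2352 + 64*√17 ≈ 2615.9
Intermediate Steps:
n(S, W) = √(W + W²)
(n(22, -17) + 147)*(-6 + O(2))² = (√(-17*(1 - 17)) + 147)*(-6 + 2)² = (√(-17*(-16)) + 147)*(-4)² = (√272 + 147)*16 = (4*√17 + 147)*16 = (147 + 4*√17)*16 = 2352 + 64*√17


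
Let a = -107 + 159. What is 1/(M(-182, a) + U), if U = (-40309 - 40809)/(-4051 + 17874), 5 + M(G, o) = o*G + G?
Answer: -13823/133486891 ≈ -0.00010355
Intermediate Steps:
a = 52
M(G, o) = -5 + G + G*o (M(G, o) = -5 + (o*G + G) = -5 + (G*o + G) = -5 + (G + G*o) = -5 + G + G*o)
U = -81118/13823 ≈ -5.8683
1/(M(-182, a) + U) = 1/((-5 - 182 - 182*52) - 81118/13823) = 1/((-5 - 182 - 9464) - 81118/13823) = 1/(-9651 - 81118/13823) = 1/(-133486891/13823) = -13823/133486891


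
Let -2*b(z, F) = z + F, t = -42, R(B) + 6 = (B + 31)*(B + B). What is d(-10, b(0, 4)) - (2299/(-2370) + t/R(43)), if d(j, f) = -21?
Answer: -150860539/7534230 ≈ -20.023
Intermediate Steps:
R(B) = -6 + 2*B*(31 + B) (R(B) = -6 + (B + 31)*(B + B) = -6 + (31 + B)*(2*B) = -6 + 2*B*(31 + B))
b(z, F) = -F/2 - z/2 (b(z, F) = -(z + F)/2 = -(F + z)/2 = -F/2 - z/2)
d(-10, b(0, 4)) - (2299/(-2370) + t/R(43)) = -21 - (2299/(-2370) - 42/(-6 + 2*43² + 62*43)) = -21 - (2299*(-1/2370) - 42/(-6 + 2*1849 + 2666)) = -21 - (-2299/2370 - 42/(-6 + 3698 + 2666)) = -21 - (-2299/2370 - 42/6358) = -21 - (-2299/2370 - 42*1/6358) = -21 - (-2299/2370 - 21/3179) = -21 - 1*(-7358291/7534230) = -21 + 7358291/7534230 = -150860539/7534230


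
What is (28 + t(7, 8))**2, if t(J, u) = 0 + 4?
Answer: 1024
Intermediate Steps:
t(J, u) = 4
(28 + t(7, 8))**2 = (28 + 4)**2 = 32**2 = 1024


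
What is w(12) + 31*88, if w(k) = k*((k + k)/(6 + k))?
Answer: 2744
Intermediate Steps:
w(k) = 2*k²/(6 + k) (w(k) = k*((2*k)/(6 + k)) = k*(2*k/(6 + k)) = 2*k²/(6 + k))
w(12) + 31*88 = 2*12²/(6 + 12) + 31*88 = 2*144/18 + 2728 = 2*144*(1/18) + 2728 = 16 + 2728 = 2744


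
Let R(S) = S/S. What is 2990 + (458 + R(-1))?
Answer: 3449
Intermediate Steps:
R(S) = 1
2990 + (458 + R(-1)) = 2990 + (458 + 1) = 2990 + 459 = 3449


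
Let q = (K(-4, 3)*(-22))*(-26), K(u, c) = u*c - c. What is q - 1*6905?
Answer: -15485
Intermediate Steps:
K(u, c) = -c + c*u (K(u, c) = c*u - c = -c + c*u)
q = -8580 (q = ((3*(-1 - 4))*(-22))*(-26) = ((3*(-5))*(-22))*(-26) = -15*(-22)*(-26) = 330*(-26) = -8580)
q - 1*6905 = -8580 - 1*6905 = -8580 - 6905 = -15485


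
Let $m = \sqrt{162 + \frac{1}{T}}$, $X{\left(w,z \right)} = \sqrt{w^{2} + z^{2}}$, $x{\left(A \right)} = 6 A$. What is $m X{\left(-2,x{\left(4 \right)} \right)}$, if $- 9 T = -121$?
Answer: $\frac{6 \sqrt{315955}}{11} \approx 306.6$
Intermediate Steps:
$T = \frac{121}{9}$ ($T = \left(- \frac{1}{9}\right) \left(-121\right) = \frac{121}{9} \approx 13.444$)
$m = \frac{3 \sqrt{2179}}{11}$ ($m = \sqrt{162 + \frac{1}{\frac{121}{9}}} = \sqrt{162 + \frac{9}{121}} = \sqrt{\frac{19611}{121}} = \frac{3 \sqrt{2179}}{11} \approx 12.731$)
$m X{\left(-2,x{\left(4 \right)} \right)} = \frac{3 \sqrt{2179}}{11} \sqrt{\left(-2\right)^{2} + \left(6 \cdot 4\right)^{2}} = \frac{3 \sqrt{2179}}{11} \sqrt{4 + 24^{2}} = \frac{3 \sqrt{2179}}{11} \sqrt{4 + 576} = \frac{3 \sqrt{2179}}{11} \sqrt{580} = \frac{3 \sqrt{2179}}{11} \cdot 2 \sqrt{145} = \frac{6 \sqrt{315955}}{11}$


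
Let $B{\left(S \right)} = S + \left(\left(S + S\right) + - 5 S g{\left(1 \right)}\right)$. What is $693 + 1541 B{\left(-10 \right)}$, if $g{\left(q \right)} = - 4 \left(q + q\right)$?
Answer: $-661937$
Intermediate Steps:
$g{\left(q \right)} = - 8 q$ ($g{\left(q \right)} = - 4 \cdot 2 q = - 8 q$)
$B{\left(S \right)} = 43 S$ ($B{\left(S \right)} = S + \left(\left(S + S\right) + - 5 S \left(\left(-8\right) 1\right)\right) = S + \left(2 S + - 5 S \left(-8\right)\right) = S + \left(2 S + 40 S\right) = S + 42 S = 43 S$)
$693 + 1541 B{\left(-10 \right)} = 693 + 1541 \cdot 43 \left(-10\right) = 693 + 1541 \left(-430\right) = 693 - 662630 = -661937$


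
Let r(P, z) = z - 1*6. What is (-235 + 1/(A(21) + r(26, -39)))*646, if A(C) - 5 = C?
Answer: -151844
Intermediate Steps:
r(P, z) = -6 + z (r(P, z) = z - 6 = -6 + z)
A(C) = 5 + C
(-235 + 1/(A(21) + r(26, -39)))*646 = (-235 + 1/((5 + 21) + (-6 - 39)))*646 = (-235 + 1/(26 - 45))*646 = (-235 + 1/(-19))*646 = (-235 - 1/19)*646 = -4466/19*646 = -151844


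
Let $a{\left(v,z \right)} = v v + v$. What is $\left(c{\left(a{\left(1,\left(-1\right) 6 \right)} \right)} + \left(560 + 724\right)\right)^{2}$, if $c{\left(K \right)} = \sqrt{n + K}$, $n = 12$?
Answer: $\left(1284 + \sqrt{14}\right)^{2} \approx 1.6583 \cdot 10^{6}$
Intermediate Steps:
$a{\left(v,z \right)} = v + v^{2}$ ($a{\left(v,z \right)} = v^{2} + v = v + v^{2}$)
$c{\left(K \right)} = \sqrt{12 + K}$
$\left(c{\left(a{\left(1,\left(-1\right) 6 \right)} \right)} + \left(560 + 724\right)\right)^{2} = \left(\sqrt{12 + 1 \left(1 + 1\right)} + \left(560 + 724\right)\right)^{2} = \left(\sqrt{12 + 1 \cdot 2} + 1284\right)^{2} = \left(\sqrt{12 + 2} + 1284\right)^{2} = \left(\sqrt{14} + 1284\right)^{2} = \left(1284 + \sqrt{14}\right)^{2}$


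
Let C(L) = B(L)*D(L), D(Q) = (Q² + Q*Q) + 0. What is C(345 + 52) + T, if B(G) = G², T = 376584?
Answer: 49681570346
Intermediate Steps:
D(Q) = 2*Q² (D(Q) = (Q² + Q²) + 0 = 2*Q² + 0 = 2*Q²)
C(L) = 2*L⁴ (C(L) = L²*(2*L²) = 2*L⁴)
C(345 + 52) + T = 2*(345 + 52)⁴ + 376584 = 2*397⁴ + 376584 = 2*24840596881 + 376584 = 49681193762 + 376584 = 49681570346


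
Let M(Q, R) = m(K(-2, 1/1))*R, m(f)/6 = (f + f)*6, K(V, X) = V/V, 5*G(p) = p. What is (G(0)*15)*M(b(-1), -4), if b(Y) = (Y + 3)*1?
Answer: 0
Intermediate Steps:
G(p) = p/5
K(V, X) = 1
m(f) = 72*f (m(f) = 6*((f + f)*6) = 6*((2*f)*6) = 6*(12*f) = 72*f)
b(Y) = 3 + Y (b(Y) = (3 + Y)*1 = 3 + Y)
M(Q, R) = 72*R (M(Q, R) = (72*1)*R = 72*R)
(G(0)*15)*M(b(-1), -4) = (((⅕)*0)*15)*(72*(-4)) = (0*15)*(-288) = 0*(-288) = 0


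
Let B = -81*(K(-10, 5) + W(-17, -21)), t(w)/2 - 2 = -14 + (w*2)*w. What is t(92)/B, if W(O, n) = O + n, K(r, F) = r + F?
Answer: 33832/3483 ≈ 9.7135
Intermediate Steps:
K(r, F) = F + r
t(w) = -24 + 4*w**2 (t(w) = 4 + 2*(-14 + (w*2)*w) = 4 + 2*(-14 + (2*w)*w) = 4 + 2*(-14 + 2*w**2) = 4 + (-28 + 4*w**2) = -24 + 4*w**2)
B = 3483 (B = -81*((5 - 10) + (-17 - 21)) = -81*(-5 - 38) = -81*(-43) = 3483)
t(92)/B = (-24 + 4*92**2)/3483 = (-24 + 4*8464)*(1/3483) = (-24 + 33856)*(1/3483) = 33832*(1/3483) = 33832/3483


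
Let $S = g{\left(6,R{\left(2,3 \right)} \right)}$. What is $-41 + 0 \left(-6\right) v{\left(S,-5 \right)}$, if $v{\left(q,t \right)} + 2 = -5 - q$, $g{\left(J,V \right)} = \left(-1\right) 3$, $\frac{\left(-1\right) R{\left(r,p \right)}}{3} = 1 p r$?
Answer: $-41$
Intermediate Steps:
$R{\left(r,p \right)} = - 3 p r$ ($R{\left(r,p \right)} = - 3 \cdot 1 p r = - 3 p r$)
$g{\left(J,V \right)} = -3$
$S = -3$
$v{\left(q,t \right)} = -7 - q$ ($v{\left(q,t \right)} = -2 - \left(5 + q\right) = -7 - q$)
$-41 + 0 \left(-6\right) v{\left(S,-5 \right)} = -41 + 0 \left(-6\right) \left(-7 - -3\right) = -41 + 0 \left(-7 + 3\right) = -41 + 0 \left(-4\right) = -41 + 0 = -41$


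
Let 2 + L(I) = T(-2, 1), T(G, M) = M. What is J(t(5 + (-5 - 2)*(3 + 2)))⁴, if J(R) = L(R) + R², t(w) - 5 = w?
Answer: 151613669376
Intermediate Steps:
L(I) = -1 (L(I) = -2 + 1 = -1)
t(w) = 5 + w
J(R) = -1 + R²
J(t(5 + (-5 - 2)*(3 + 2)))⁴ = (-1 + (5 + (5 + (-5 - 2)*(3 + 2)))²)⁴ = (-1 + (5 + (5 - 7*5))²)⁴ = (-1 + (5 + (5 - 35))²)⁴ = (-1 + (5 - 30)²)⁴ = (-1 + (-25)²)⁴ = (-1 + 625)⁴ = 624⁴ = 151613669376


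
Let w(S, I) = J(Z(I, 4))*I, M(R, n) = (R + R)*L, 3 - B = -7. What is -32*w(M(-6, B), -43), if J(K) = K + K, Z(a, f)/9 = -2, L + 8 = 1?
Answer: -49536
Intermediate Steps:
L = -7 (L = -8 + 1 = -7)
Z(a, f) = -18 (Z(a, f) = 9*(-2) = -18)
B = 10 (B = 3 - 1*(-7) = 3 + 7 = 10)
J(K) = 2*K
M(R, n) = -14*R (M(R, n) = (R + R)*(-7) = (2*R)*(-7) = -14*R)
w(S, I) = -36*I (w(S, I) = (2*(-18))*I = -36*I)
-32*w(M(-6, B), -43) = -(-1152)*(-43) = -32*1548 = -49536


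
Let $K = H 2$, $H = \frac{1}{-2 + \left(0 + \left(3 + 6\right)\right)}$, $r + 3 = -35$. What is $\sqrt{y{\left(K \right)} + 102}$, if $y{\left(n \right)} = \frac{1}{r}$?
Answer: $\frac{5 \sqrt{5890}}{38} \approx 10.098$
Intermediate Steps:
$r = -38$ ($r = -3 - 35 = -38$)
$H = \frac{1}{7}$ ($H = \frac{1}{-2 + \left(0 + 9\right)} = \frac{1}{-2 + 9} = \frac{1}{7} \approx 0.14286$)
$K = \frac{2}{7}$ ($K = \frac{1}{7} \cdot 2 = \frac{2}{7} \approx 0.28571$)
$y{\left(n \right)} = - \frac{1}{38}$ ($y{\left(n \right)} = \frac{1}{-38} = - \frac{1}{38}$)
$\sqrt{y{\left(K \right)} + 102} = \sqrt{- \frac{1}{38} + 102} = \sqrt{\frac{3875}{38}} = \frac{5 \sqrt{5890}}{38}$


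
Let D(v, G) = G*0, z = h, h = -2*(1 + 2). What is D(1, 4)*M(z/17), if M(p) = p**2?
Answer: 0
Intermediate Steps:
h = -6 (h = -2*3 = -6)
z = -6
D(v, G) = 0
D(1, 4)*M(z/17) = 0*(-6/17)**2 = 0*(36/289) = 0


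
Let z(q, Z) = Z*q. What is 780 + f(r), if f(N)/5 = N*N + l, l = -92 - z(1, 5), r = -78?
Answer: 30715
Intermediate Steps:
l = -97 (l = -92 - 5 = -97)
f(N) = -485 + 5*N² (f(N) = 5*(N*N - 97) = 5*(N² - 97) = 5*(-97 + N²) = -485 + 5*N²)
780 + f(r) = 780 + (-485 + 5*(-78)²) = 780 + (-485 + 5*6084) = 780 + (-485 + 30420) = 780 + 29935 = 30715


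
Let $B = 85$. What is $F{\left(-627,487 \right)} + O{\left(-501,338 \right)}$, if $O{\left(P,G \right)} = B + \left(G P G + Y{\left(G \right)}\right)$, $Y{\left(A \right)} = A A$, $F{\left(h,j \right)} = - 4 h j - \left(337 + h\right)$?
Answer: $-55900229$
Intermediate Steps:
$F{\left(h,j \right)} = -337 - h - 4 h j$ ($F{\left(h,j \right)} = - 4 h j - \left(337 + h\right) = -337 - h - 4 h j$)
$Y{\left(A \right)} = A^{2}$
$O{\left(P,G \right)} = 85 + G^{2} + P G^{2}$ ($O{\left(P,G \right)} = 85 + \left(G P G + G^{2}\right) = 85 + \left(P G^{2} + G^{2}\right) = 85 + \left(G^{2} + P G^{2}\right) = 85 + G^{2} + P G^{2}$)
$F{\left(-627,487 \right)} + O{\left(-501,338 \right)} = \left(-337 - -627 - \left(-2508\right) 487\right) + \left(85 + 338^{2} - 501 \cdot 338^{2}\right) = \left(-337 + 627 + 1221396\right) + \left(85 + 114244 - 57236244\right) = 1221686 + \left(85 + 114244 - 57236244\right) = 1221686 - 57121915 = -55900229$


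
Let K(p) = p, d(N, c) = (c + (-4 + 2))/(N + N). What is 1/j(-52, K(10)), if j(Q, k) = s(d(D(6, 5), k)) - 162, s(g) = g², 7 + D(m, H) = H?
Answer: -1/158 ≈ -0.0063291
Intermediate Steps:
D(m, H) = -7 + H
d(N, c) = (-2 + c)/(2*N) (d(N, c) = (c - 2)/((2*N)) = (-2 + c)*(1/(2*N)) = (-2 + c)/(2*N))
j(Q, k) = -162 + (½ - k/4)² (j(Q, k) = ((-2 + k)/(2*(-7 + 5)))² - 162 = ((½)*(-2 + k)/(-2))² - 162 = ((½)*(-½)*(-2 + k))² - 162 = (½ - k/4)² - 162 = -162 + (½ - k/4)²)
1/j(-52, K(10)) = 1/(-162 + (2 - 1*10)²/16) = 1/(-162 + (2 - 10)²/16) = 1/(-162 + (1/16)*(-8)²) = 1/(-162 + (1/16)*64) = 1/(-162 + 4) = 1/(-158) = -1/158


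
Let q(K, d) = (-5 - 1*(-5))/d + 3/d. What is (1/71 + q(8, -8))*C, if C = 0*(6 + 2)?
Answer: 0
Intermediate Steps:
q(K, d) = 3/d (q(K, d) = (-5 + 5)/d + 3/d = 0/d + 3/d = 0 + 3/d = 3/d)
C = 0 (C = 0*8 = 0)
(1/71 + q(8, -8))*C = (1/71 + 3/(-8))*0 = (1/71 + 3*(-1/8))*0 = (1/71 - 3/8)*0 = -205/568*0 = 0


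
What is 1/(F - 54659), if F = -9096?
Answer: -1/63755 ≈ -1.5685e-5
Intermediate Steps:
1/(F - 54659) = 1/(-9096 - 54659) = 1/(-63755) = -1/63755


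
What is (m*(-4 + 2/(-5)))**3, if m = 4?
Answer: -681472/125 ≈ -5451.8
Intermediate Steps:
(m*(-4 + 2/(-5)))**3 = (4*(-4 + 2/(-5)))**3 = (4*(-4 + 2*(-1/5)))**3 = (4*(-4 - 2/5))**3 = (4*(-22/5))**3 = (-88/5)**3 = -681472/125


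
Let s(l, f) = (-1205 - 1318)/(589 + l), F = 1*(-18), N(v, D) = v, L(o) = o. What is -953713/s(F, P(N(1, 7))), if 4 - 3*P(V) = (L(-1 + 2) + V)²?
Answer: 544570123/2523 ≈ 2.1584e+5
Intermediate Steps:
P(V) = 4/3 - (1 + V)²/3 (P(V) = 4/3 - ((-1 + 2) + V)²/3 = 4/3 - (1 + V)²/3)
F = -18
s(l, f) = -2523/(589 + l)
-953713/s(F, P(N(1, 7))) = -953713/((-2523/(589 - 18))) = -953713/((-2523/571)) = -953713/((-2523*1/571)) = -953713/(-2523/571) = -953713*(-571/2523) = 544570123/2523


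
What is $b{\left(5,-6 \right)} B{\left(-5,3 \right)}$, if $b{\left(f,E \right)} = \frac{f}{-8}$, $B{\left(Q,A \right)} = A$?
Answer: $- \frac{15}{8} \approx -1.875$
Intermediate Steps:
$b{\left(f,E \right)} = - \frac{f}{8}$ ($b{\left(f,E \right)} = f \left(- \frac{1}{8}\right) = - \frac{f}{8}$)
$b{\left(5,-6 \right)} B{\left(-5,3 \right)} = \left(- \frac{1}{8}\right) 5 \cdot 3 = \left(- \frac{5}{8}\right) 3 = - \frac{15}{8}$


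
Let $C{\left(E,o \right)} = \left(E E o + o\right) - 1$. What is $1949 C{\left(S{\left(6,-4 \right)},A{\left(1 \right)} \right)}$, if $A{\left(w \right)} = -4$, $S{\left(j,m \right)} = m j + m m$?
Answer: $-508689$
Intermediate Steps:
$S{\left(j,m \right)} = m^{2} + j m$ ($S{\left(j,m \right)} = j m + m^{2} = m^{2} + j m$)
$C{\left(E,o \right)} = -1 + o + o E^{2}$ ($C{\left(E,o \right)} = \left(E^{2} o + o\right) - 1 = \left(o E^{2} + o\right) - 1 = \left(o + o E^{2}\right) - 1 = -1 + o + o E^{2}$)
$1949 C{\left(S{\left(6,-4 \right)},A{\left(1 \right)} \right)} = 1949 \left(-1 - 4 - 4 \left(- 4 \left(6 - 4\right)\right)^{2}\right) = 1949 \left(-1 - 4 - 4 \left(\left(-4\right) 2\right)^{2}\right) = 1949 \left(-1 - 4 - 4 \left(-8\right)^{2}\right) = 1949 \left(-1 - 4 - 256\right) = 1949 \left(-261\right) = -508689$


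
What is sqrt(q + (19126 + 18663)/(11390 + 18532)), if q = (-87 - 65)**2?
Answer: sqrt(20686744567194)/29922 ≈ 152.00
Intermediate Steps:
q = 23104 (q = (-152)**2 = 23104)
sqrt(q + (19126 + 18663)/(11390 + 18532)) = sqrt(23104 + (19126 + 18663)/(11390 + 18532)) = sqrt(23104 + 37789/29922) = sqrt(691355677/29922) = sqrt(20686744567194)/29922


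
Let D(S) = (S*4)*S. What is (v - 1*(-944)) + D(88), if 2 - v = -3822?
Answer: 35744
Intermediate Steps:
D(S) = 4*S² (D(S) = (4*S)*S = 4*S²)
v = 3824 (v = 2 - 1*(-3822) = 2 + 3822 = 3824)
(v - 1*(-944)) + D(88) = (3824 - 1*(-944)) + 4*88² = (3824 + 944) + 4*7744 = 4768 + 30976 = 35744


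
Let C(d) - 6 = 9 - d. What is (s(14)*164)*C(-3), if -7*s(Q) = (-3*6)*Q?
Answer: 106272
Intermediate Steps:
C(d) = 15 - d (C(d) = 6 + (9 - d) = 15 - d)
s(Q) = 18*Q/7 (s(Q) = -(-3*6)*Q/7 = -(-18)*Q/7 = 18*Q/7)
(s(14)*164)*C(-3) = (((18/7)*14)*164)*(15 - 1*(-3)) = (36*164)*(15 + 3) = 5904*18 = 106272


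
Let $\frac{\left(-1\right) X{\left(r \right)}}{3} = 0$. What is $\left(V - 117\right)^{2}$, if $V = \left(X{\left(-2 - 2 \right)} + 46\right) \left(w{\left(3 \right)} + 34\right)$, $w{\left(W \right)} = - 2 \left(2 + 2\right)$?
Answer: $1164241$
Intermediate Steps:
$X{\left(r \right)} = 0$ ($X{\left(r \right)} = \left(-3\right) 0 = 0$)
$w{\left(W \right)} = -8$ ($w{\left(W \right)} = - 2 \cdot 4 = \left(-1\right) 8 = -8$)
$V = 1196$ ($V = \left(0 + 46\right) \left(-8 + 34\right) = 46 \cdot 26 = 1196$)
$\left(V - 117\right)^{2} = \left(1196 - 117\right)^{2} = 1079^{2} = 1164241$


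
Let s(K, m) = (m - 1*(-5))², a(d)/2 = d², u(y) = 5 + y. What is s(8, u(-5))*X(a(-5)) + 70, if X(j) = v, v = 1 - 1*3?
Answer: 20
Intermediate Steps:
a(d) = 2*d²
v = -2 (v = 1 - 3 = -2)
X(j) = -2
s(K, m) = (5 + m)² (s(K, m) = (m + 5)² = (5 + m)²)
s(8, u(-5))*X(a(-5)) + 70 = (5 + (5 - 5))²*(-2) + 70 = (5 + 0)²*(-2) + 70 = 5²*(-2) + 70 = 25*(-2) + 70 = -50 + 70 = 20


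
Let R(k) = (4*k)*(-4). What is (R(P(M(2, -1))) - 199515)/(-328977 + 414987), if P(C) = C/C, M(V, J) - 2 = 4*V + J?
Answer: -3271/1410 ≈ -2.3199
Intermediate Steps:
M(V, J) = 2 + J + 4*V (M(V, J) = 2 + (4*V + J) = 2 + (J + 4*V) = 2 + J + 4*V)
P(C) = 1
R(k) = -16*k
(R(P(M(2, -1))) - 199515)/(-328977 + 414987) = (-16*1 - 199515)/(-328977 + 414987) = (-16 - 199515)/86010 = -199531*1/86010 = -3271/1410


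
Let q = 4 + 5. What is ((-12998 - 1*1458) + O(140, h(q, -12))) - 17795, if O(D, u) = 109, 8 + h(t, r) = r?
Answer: -32142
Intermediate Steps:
q = 9
h(t, r) = -8 + r
((-12998 - 1*1458) + O(140, h(q, -12))) - 17795 = ((-12998 - 1*1458) + 109) - 17795 = ((-12998 - 1458) + 109) - 17795 = (-14456 + 109) - 17795 = -14347 - 17795 = -32142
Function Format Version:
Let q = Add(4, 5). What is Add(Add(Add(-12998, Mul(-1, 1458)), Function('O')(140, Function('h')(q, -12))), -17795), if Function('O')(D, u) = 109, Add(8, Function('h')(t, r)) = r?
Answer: -32142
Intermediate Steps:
q = 9
Function('h')(t, r) = Add(-8, r)
Add(Add(Add(-12998, Mul(-1, 1458)), Function('O')(140, Function('h')(q, -12))), -17795) = Add(Add(Add(-12998, Mul(-1, 1458)), 109), -17795) = Add(Add(Add(-12998, -1458), 109), -17795) = Add(Add(-14456, 109), -17795) = Add(-14347, -17795) = -32142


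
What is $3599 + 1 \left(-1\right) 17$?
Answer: $3582$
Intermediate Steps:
$3599 + 1 \left(-1\right) 17 = 3599 - 17 = 3582$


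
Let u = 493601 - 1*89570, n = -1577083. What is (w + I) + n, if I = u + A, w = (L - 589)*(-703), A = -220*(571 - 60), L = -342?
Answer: -630979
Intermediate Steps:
u = 404031 (u = 493601 - 89570 = 404031)
A = -112420 (A = -220*511 = -112420)
w = 654493 (w = (-342 - 589)*(-703) = -931*(-703) = 654493)
I = 291611 (I = 404031 - 112420 = 291611)
(w + I) + n = (654493 + 291611) - 1577083 = 946104 - 1577083 = -630979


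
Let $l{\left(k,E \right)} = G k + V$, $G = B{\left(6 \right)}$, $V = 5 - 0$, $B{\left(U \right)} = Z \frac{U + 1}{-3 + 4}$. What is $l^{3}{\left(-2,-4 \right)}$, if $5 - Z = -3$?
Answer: $-1225043$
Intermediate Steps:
$Z = 8$ ($Z = 5 - -3 = 5 + 3 = 8$)
$B{\left(U \right)} = 8 + 8 U$ ($B{\left(U \right)} = 8 \frac{U + 1}{-3 + 4} = 8 \frac{1 + U}{1} = 8 \left(1 + U\right) 1 = 8 \left(1 + U\right) = 8 + 8 U$)
$V = 5$ ($V = 5 + 0 = 5$)
$G = 56$ ($G = 8 + 8 \cdot 6 = 8 + 48 = 56$)
$l{\left(k,E \right)} = 5 + 56 k$ ($l{\left(k,E \right)} = 56 k + 5 = 5 + 56 k$)
$l^{3}{\left(-2,-4 \right)} = \left(5 + 56 \left(-2\right)\right)^{3} = \left(5 - 112\right)^{3} = \left(-107\right)^{3} = -1225043$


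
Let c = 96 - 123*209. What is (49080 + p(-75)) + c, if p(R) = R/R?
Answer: 23470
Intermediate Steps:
p(R) = 1
c = -25611 (c = 96 - 25707 = -25611)
(49080 + p(-75)) + c = (49080 + 1) - 25611 = 49081 - 25611 = 23470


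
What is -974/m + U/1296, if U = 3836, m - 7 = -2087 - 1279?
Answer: 3536857/1088316 ≈ 3.2498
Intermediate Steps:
m = -3359 (m = 7 + (-2087 - 1279) = 7 - 3366 = -3359)
-974/m + U/1296 = -974/(-3359) + 3836/1296 = -974*(-1/3359) + 3836*(1/1296) = 974/3359 + 959/324 = 3536857/1088316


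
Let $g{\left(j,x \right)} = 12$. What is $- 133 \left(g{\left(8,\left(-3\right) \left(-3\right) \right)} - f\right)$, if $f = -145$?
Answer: $-20881$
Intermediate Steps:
$- 133 \left(g{\left(8,\left(-3\right) \left(-3\right) \right)} - f\right) = - 133 \left(12 - -145\right) = - 133 \left(12 + 145\right) = \left(-133\right) 157 = -20881$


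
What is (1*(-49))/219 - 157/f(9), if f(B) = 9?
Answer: -11608/657 ≈ -17.668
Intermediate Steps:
(1*(-49))/219 - 157/f(9) = (1*(-49))/219 - 157/9 = -49*1/219 - 157*1/9 = -49/219 - 157/9 = -11608/657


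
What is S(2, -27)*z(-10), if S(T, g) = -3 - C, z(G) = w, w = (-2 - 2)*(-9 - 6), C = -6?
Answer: 180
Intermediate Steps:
w = 60 (w = -4*(-15) = 60)
z(G) = 60
S(T, g) = 3 (S(T, g) = -3 - 1*(-6) = -3 + 6 = 3)
S(2, -27)*z(-10) = 3*60 = 180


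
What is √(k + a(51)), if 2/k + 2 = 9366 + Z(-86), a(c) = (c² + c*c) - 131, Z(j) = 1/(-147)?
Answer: √33247013107033/80971 ≈ 71.211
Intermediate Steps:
Z(j) = -1/147
a(c) = -131 + 2*c² (a(c) = (c² + c²) - 131 = 2*c² - 131 = -131 + 2*c²)
k = 294/1376507 (k = 2/(-2 + (9366 - 1/147)) = 2/(-2 + 1376801/147) = 2/(1376507/147) = 2*(147/1376507) = 294/1376507 ≈ 0.00021358)
√(k + a(51)) = √(294/1376507 + (-131 + 2*51²)) = √(294/1376507 + (-131 + 2*2601)) = √(294/1376507 + (-131 + 5202)) = √(294/1376507 + 5071) = √(6980267291/1376507) = √33247013107033/80971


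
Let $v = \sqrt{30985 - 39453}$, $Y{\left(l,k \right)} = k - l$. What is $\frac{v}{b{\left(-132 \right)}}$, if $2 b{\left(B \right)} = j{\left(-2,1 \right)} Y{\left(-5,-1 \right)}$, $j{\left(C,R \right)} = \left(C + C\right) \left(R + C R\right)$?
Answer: $\frac{i \sqrt{2117}}{4} \approx 11.503 i$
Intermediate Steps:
$v = 2 i \sqrt{2117}$ ($v = \sqrt{-8468} = 2 i \sqrt{2117} \approx 92.022 i$)
$j{\left(C,R \right)} = 2 C \left(R + C R\right)$
$b{\left(B \right)} = 8$ ($b{\left(B \right)} = \frac{2 \left(-2\right) 1 \left(1 - 2\right) \left(-1 - -5\right)}{2} = \frac{2 \left(-2\right) 1 \left(-1\right) \left(-1 + 5\right)}{2} = \frac{4 \cdot 4}{2} = \frac{1}{2} \cdot 16 = 8$)
$\frac{v}{b{\left(-132 \right)}} = \frac{2 i \sqrt{2117}}{8} = 2 i \sqrt{2117} \cdot \frac{1}{8} = \frac{i \sqrt{2117}}{4}$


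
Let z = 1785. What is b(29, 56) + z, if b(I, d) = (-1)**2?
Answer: 1786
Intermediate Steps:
b(I, d) = 1
b(29, 56) + z = 1 + 1785 = 1786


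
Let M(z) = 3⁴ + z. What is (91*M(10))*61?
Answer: 505141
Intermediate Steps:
M(z) = 81 + z
(91*M(10))*61 = (91*(81 + 10))*61 = (91*91)*61 = 8281*61 = 505141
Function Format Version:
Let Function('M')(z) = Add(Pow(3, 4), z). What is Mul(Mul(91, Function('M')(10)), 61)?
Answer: 505141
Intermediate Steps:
Function('M')(z) = Add(81, z)
Mul(Mul(91, Function('M')(10)), 61) = Mul(Mul(91, Add(81, 10)), 61) = Mul(Mul(91, 91), 61) = Mul(8281, 61) = 505141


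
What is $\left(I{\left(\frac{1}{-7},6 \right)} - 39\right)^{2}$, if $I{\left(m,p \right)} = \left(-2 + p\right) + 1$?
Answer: $1156$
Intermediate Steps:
$I{\left(m,p \right)} = -1 + p$
$\left(I{\left(\frac{1}{-7},6 \right)} - 39\right)^{2} = \left(\left(-1 + 6\right) - 39\right)^{2} = \left(5 - 39\right)^{2} = \left(-34\right)^{2} = 1156$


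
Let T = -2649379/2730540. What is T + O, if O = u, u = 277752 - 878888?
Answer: -1641428542819/2730540 ≈ -6.0114e+5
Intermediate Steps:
T = -2649379/2730540 (T = -2649379*1/2730540 = -2649379/2730540 ≈ -0.97028)
u = -601136
O = -601136
T + O = -2649379/2730540 - 601136 = -1641428542819/2730540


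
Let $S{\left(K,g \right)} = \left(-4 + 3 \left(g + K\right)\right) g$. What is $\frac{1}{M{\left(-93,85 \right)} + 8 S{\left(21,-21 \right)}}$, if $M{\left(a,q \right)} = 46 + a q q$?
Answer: $- \frac{1}{671207} \approx -1.4899 \cdot 10^{-6}$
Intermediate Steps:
$S{\left(K,g \right)} = g \left(-4 + 3 K + 3 g\right)$ ($S{\left(K,g \right)} = \left(-4 + 3 \left(K + g\right)\right) g = \left(-4 + \left(3 K + 3 g\right)\right) g = \left(-4 + 3 K + 3 g\right) g = g \left(-4 + 3 K + 3 g\right)$)
$M{\left(a,q \right)} = 46 + a q^{2}$
$\frac{1}{M{\left(-93,85 \right)} + 8 S{\left(21,-21 \right)}} = \frac{1}{\left(46 - 93 \cdot 85^{2}\right) + 8 \left(- 21 \left(-4 + 3 \cdot 21 + 3 \left(-21\right)\right)\right)} = \frac{1}{\left(46 - 671925\right) + 8 \left(- 21 \left(-4 + 63 - 63\right)\right)} = \frac{1}{\left(46 - 671925\right) + 8 \left(\left(-21\right) \left(-4\right)\right)} = \frac{1}{-671879 + 8 \cdot 84} = \frac{1}{-671879 + 672} = \frac{1}{-671207} = - \frac{1}{671207}$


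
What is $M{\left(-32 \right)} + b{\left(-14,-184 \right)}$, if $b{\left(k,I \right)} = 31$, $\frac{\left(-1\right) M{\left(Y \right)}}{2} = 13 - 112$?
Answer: $229$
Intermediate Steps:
$M{\left(Y \right)} = 198$ ($M{\left(Y \right)} = - 2 \left(13 - 112\right) = \left(-2\right) \left(-99\right) = 198$)
$M{\left(-32 \right)} + b{\left(-14,-184 \right)} = 198 + 31 = 229$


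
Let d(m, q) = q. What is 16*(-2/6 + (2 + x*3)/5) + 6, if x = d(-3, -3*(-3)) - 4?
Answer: 826/15 ≈ 55.067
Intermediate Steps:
x = 5 (x = -3*(-3) - 4 = 9 - 4 = 5)
16*(-2/6 + (2 + x*3)/5) + 6 = 16*(-2/6 + (2 + 5*3)/5) + 6 = 16*(-2*⅙ + (2 + 15)*(⅕)) + 6 = 16*(-⅓ + 17*(⅕)) + 6 = 16*(-⅓ + 17/5) + 6 = 16*(46/15) + 6 = 736/15 + 6 = 826/15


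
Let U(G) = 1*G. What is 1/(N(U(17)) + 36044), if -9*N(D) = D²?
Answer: 9/324107 ≈ 2.7769e-5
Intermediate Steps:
U(G) = G
N(D) = -D²/9
1/(N(U(17)) + 36044) = 1/(-⅑*17² + 36044) = 1/(-⅑*289 + 36044) = 1/(-289/9 + 36044) = 1/(324107/9) = 9/324107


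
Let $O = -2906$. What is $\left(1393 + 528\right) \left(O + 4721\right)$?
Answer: $3486615$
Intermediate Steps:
$\left(1393 + 528\right) \left(O + 4721\right) = \left(1393 + 528\right) \left(-2906 + 4721\right) = 1921 \cdot 1815 = 3486615$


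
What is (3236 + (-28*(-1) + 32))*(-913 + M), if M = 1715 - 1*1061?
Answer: -853664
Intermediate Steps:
M = 654 (M = 1715 - 1061 = 654)
(3236 + (-28*(-1) + 32))*(-913 + M) = (3236 + (-28*(-1) + 32))*(-913 + 654) = (3236 + (28 + 32))*(-259) = (3236 + 60)*(-259) = 3296*(-259) = -853664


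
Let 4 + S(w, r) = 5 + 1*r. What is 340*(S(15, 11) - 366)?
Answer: -120360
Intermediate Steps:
S(w, r) = 1 + r (S(w, r) = -4 + (5 + 1*r) = -4 + (5 + r) = 1 + r)
340*(S(15, 11) - 366) = 340*((1 + 11) - 366) = 340*(12 - 366) = 340*(-354) = -120360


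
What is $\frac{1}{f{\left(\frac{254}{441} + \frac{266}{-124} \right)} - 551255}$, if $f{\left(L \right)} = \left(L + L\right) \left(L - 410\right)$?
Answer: $- \frac{373792482}{205572159336785} \approx -1.8183 \cdot 10^{-6}$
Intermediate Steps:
$f{\left(L \right)} = 2 L \left(-410 + L\right)$
$\frac{1}{f{\left(\frac{254}{441} + \frac{266}{-124} \right)} - 551255} = \frac{1}{2 \left(\frac{254}{441} + \frac{266}{-124}\right) \left(-410 + \left(\frac{254}{441} + \frac{266}{-124}\right)\right) - 551255} = \frac{1}{2 \left(254 \cdot \frac{1}{441} + 266 \left(- \frac{1}{124}\right)\right) \left(-410 + \left(254 \cdot \frac{1}{441} + 266 \left(- \frac{1}{124}\right)\right)\right) - 551255} = \frac{1}{2 \left(\frac{254}{441} - \frac{133}{62}\right) \left(-410 + \left(\frac{254}{441} - \frac{133}{62}\right)\right) - 551255} = \frac{1}{2 \left(- \frac{42905}{27342}\right) \left(-410 - \frac{42905}{27342}\right) - 551255} = \frac{1}{2 \left(- \frac{42905}{27342}\right) \left(- \frac{11253125}{27342}\right) - 551255} = \frac{1}{\frac{482815328125}{373792482} - 551255} = \frac{1}{- \frac{205572159336785}{373792482}} = - \frac{373792482}{205572159336785}$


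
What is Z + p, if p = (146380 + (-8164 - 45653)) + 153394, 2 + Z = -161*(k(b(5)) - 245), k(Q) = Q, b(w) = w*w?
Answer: 281375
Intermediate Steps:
b(w) = w²
Z = 35418 (Z = -2 - 161*(5² - 245) = -2 - 161*(25 - 245) = -2 - 161*(-220) = -2 + 35420 = 35418)
p = 245957 (p = (146380 - 53817) + 153394 = 92563 + 153394 = 245957)
Z + p = 35418 + 245957 = 281375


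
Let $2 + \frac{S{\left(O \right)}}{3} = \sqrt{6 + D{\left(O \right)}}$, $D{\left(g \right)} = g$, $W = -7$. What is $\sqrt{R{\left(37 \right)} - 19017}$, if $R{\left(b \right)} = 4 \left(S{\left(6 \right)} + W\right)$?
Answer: $\sqrt{-19069 + 24 \sqrt{3}} \approx 137.94 i$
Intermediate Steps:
$S{\left(O \right)} = -6 + 3 \sqrt{6 + O}$
$R{\left(b \right)} = -52 + 24 \sqrt{3}$ ($R{\left(b \right)} = 4 \left(\left(-6 + 3 \sqrt{6 + 6}\right) - 7\right) = 4 \left(\left(-6 + 3 \sqrt{12}\right) - 7\right) = 4 \left(\left(-6 + 3 \cdot 2 \sqrt{3}\right) - 7\right) = 4 \left(\left(-6 + 6 \sqrt{3}\right) - 7\right) = 4 \left(-13 + 6 \sqrt{3}\right) = -52 + 24 \sqrt{3}$)
$\sqrt{R{\left(37 \right)} - 19017} = \sqrt{\left(-52 + 24 \sqrt{3}\right) - 19017} = \sqrt{-19069 + 24 \sqrt{3}}$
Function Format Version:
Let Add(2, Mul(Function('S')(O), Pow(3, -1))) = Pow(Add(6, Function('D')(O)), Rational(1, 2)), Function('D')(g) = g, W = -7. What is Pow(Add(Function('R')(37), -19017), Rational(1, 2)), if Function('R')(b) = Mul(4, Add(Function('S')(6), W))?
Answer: Pow(Add(-19069, Mul(24, Pow(3, Rational(1, 2)))), Rational(1, 2)) ≈ Mul(137.94, I)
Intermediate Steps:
Function('S')(O) = Add(-6, Mul(3, Pow(Add(6, O), Rational(1, 2))))
Function('R')(b) = Add(-52, Mul(24, Pow(3, Rational(1, 2)))) (Function('R')(b) = Mul(4, Add(Add(-6, Mul(3, Pow(Add(6, 6), Rational(1, 2)))), -7)) = Mul(4, Add(Add(-6, Mul(3, Pow(12, Rational(1, 2)))), -7)) = Mul(4, Add(Add(-6, Mul(3, Mul(2, Pow(3, Rational(1, 2))))), -7)) = Mul(4, Add(Add(-6, Mul(6, Pow(3, Rational(1, 2)))), -7)) = Mul(4, Add(-13, Mul(6, Pow(3, Rational(1, 2))))) = Add(-52, Mul(24, Pow(3, Rational(1, 2)))))
Pow(Add(Function('R')(37), -19017), Rational(1, 2)) = Pow(Add(Add(-52, Mul(24, Pow(3, Rational(1, 2)))), -19017), Rational(1, 2)) = Pow(Add(-19069, Mul(24, Pow(3, Rational(1, 2)))), Rational(1, 2))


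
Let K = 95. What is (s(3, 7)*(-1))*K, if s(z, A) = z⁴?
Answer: -7695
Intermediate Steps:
(s(3, 7)*(-1))*K = (3⁴*(-1))*95 = (81*(-1))*95 = -81*95 = -7695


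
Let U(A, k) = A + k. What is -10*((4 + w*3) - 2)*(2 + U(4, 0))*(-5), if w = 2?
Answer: 2400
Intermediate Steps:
-10*((4 + w*3) - 2)*(2 + U(4, 0))*(-5) = -10*((4 + 2*3) - 2)*(2 + (4 + 0))*(-5) = -10*((4 + 6) - 2)*(2 + 4)*(-5) = -10*(10 - 2)*6*(-5) = -80*6*(-5) = -10*48*(-5) = -480*(-5) = 2400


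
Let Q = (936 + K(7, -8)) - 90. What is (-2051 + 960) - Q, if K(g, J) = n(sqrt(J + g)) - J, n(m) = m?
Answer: -1945 - I ≈ -1945.0 - 1.0*I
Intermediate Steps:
K(g, J) = sqrt(J + g) - J
Q = 854 + I (Q = (936 + (sqrt(-8 + 7) - 1*(-8))) - 90 = (936 + (sqrt(-1) + 8)) - 90 = (936 + (I + 8)) - 90 = (936 + (8 + I)) - 90 = (944 + I) - 90 = 854 + I ≈ 854.0 + 1.0*I)
(-2051 + 960) - Q = (-2051 + 960) - (854 + I) = -1091 + (-854 - I) = -1945 - I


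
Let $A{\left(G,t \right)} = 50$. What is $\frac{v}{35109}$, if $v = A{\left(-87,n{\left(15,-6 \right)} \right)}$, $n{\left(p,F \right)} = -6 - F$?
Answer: $\frac{50}{35109} \approx 0.0014241$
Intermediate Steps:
$v = 50$
$\frac{v}{35109} = \frac{50}{35109}$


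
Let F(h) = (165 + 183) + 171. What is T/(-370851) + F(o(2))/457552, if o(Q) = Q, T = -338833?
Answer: 155226188485/169683616752 ≈ 0.91480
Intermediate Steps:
F(h) = 519 (F(h) = 348 + 171 = 519)
T/(-370851) + F(o(2))/457552 = -338833/(-370851) + 519/457552 = -338833*(-1/370851) + 519*(1/457552) = 338833/370851 + 519/457552 = 155226188485/169683616752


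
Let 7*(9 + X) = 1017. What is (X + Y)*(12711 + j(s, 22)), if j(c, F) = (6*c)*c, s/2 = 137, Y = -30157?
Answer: -97332229215/7 ≈ -1.3905e+10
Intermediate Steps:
s = 274 (s = 2*137 = 274)
j(c, F) = 6*c²
X = 954/7 (X = -9 + (⅐)*1017 = -9 + 1017/7 = 954/7 ≈ 136.29)
(X + Y)*(12711 + j(s, 22)) = (954/7 - 30157)*(12711 + 6*274²) = -210145*(12711 + 6*75076)/7 = -210145*(12711 + 450456)/7 = -210145/7*463167 = -97332229215/7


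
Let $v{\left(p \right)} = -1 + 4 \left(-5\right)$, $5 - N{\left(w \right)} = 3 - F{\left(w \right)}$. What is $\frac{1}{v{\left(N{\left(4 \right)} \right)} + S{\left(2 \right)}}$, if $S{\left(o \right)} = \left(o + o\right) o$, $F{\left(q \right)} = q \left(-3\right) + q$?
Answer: $- \frac{1}{13} \approx -0.076923$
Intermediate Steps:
$F{\left(q \right)} = - 2 q$ ($F{\left(q \right)} = - 3 q + q = - 2 q$)
$S{\left(o \right)} = 2 o^{2}$ ($S{\left(o \right)} = 2 o o = 2 o^{2}$)
$N{\left(w \right)} = 2 - 2 w$ ($N{\left(w \right)} = 5 - \left(3 - - 2 w\right) = 5 - \left(3 + 2 w\right) = 2 - 2 w$)
$v{\left(p \right)} = -21$ ($v{\left(p \right)} = -1 - 20 = -21$)
$\frac{1}{v{\left(N{\left(4 \right)} \right)} + S{\left(2 \right)}} = \frac{1}{-21 + 2 \cdot 2^{2}} = \frac{1}{-21 + 2 \cdot 4} = \frac{1}{-21 + 8} = \frac{1}{-13} = - \frac{1}{13}$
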